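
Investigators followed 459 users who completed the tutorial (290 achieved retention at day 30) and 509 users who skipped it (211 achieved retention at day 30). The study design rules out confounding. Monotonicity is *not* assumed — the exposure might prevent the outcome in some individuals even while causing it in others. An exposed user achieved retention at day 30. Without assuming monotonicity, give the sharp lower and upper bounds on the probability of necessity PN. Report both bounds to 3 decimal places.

0.344 ≤ PN ≤ 0.927

p₁ = P(outcome | exposed) = 290/459 = 0.63181
p₀ = P(outcome | unexposed) = 211/509 = 0.41454
Under exogeneity alone the bounds on PN are max{0,(p₁−p₀)/p₁} ≤ PN ≤ min{1,(1−p₀)/p₁}.
  lower = (p₁ − p₀)/p₁ = 0.21727 / 0.63181 ≈ 0.3439
  upper = min{1, (1 − p₀)/p₁} = 0.58546 / 0.63181 ≈ 0.9266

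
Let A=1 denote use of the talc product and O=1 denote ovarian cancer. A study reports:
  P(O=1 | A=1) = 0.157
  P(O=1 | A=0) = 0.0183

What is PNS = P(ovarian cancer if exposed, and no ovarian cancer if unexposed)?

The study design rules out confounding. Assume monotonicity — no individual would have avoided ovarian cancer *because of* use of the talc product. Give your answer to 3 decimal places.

PNS ≈ 0.139

Let p₁ = 0.157, p₀ = 0.0183.
Under exogeneity and monotonicity, PNS = p₁ − p₀.
PNS = 0.157 − 0.0183 = 0.1387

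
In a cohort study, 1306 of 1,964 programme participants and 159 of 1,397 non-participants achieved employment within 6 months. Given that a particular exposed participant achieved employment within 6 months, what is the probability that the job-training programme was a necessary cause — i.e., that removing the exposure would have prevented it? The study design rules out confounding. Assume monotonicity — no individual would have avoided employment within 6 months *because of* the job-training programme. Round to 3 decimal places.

p₁ = P(outcome | exposed) = 1306/1964 = 0.66497
p₀ = P(outcome | unexposed) = 159/1397 = 0.11382
Under exogeneity and monotonicity, PN = (p₁ − p₀) / p₁.
PN = (0.66497 − 0.11382) / 0.66497 = 0.55115 / 0.66497 ≈ 0.8288

PN ≈ 0.829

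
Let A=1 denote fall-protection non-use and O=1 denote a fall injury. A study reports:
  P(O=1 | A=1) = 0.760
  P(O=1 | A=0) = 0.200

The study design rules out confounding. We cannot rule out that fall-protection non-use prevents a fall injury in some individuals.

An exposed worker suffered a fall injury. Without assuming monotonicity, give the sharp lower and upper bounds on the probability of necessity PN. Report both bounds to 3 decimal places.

Let p₁ = 0.76, p₀ = 0.2.
Under exogeneity alone the bounds on PN are max{0,(p₁−p₀)/p₁} ≤ PN ≤ min{1,(1−p₀)/p₁}.
  lower = (p₁ − p₀)/p₁ = 0.56 / 0.76 ≈ 0.7368
  upper = min{1, (1 − p₀)/p₁} = 0.8 / 0.76 ≈ 1.0526 → capped at 1

0.737 ≤ PN ≤ 1.000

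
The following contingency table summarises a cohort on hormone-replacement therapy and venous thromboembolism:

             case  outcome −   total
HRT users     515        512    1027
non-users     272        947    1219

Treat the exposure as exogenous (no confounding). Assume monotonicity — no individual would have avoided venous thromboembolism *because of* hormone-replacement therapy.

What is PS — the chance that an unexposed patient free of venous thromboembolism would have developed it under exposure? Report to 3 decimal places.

p₁ = P(outcome | exposed) = 515/1027 = 0.50146
p₀ = P(outcome | unexposed) = 272/1219 = 0.22313
Under exogeneity and monotonicity, PS = (p₁ − p₀) / (1 − p₀).
PS = (0.50146 − 0.22313) / (1 − 0.22313) = 0.27833 / 0.77687 ≈ 0.3583

PS ≈ 0.358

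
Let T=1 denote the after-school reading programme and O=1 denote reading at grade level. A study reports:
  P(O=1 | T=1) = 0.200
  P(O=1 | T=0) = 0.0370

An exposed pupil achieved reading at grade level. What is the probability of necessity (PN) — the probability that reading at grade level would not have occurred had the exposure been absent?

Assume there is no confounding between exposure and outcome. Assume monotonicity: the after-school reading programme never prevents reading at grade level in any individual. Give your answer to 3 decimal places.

PN ≈ 0.815

Let p₁ = 0.2, p₀ = 0.037.
Under exogeneity and monotonicity, PN = (p₁ − p₀) / p₁.
PN = (0.2 − 0.037) / 0.2 = 0.163 / 0.2 ≈ 0.8150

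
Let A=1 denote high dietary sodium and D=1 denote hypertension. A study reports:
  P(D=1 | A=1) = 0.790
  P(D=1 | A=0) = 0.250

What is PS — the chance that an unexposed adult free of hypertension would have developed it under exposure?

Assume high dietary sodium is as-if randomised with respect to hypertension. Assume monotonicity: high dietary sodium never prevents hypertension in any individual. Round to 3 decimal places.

Let p₁ = 0.79, p₀ = 0.25.
Under exogeneity and monotonicity, PS = (p₁ − p₀) / (1 − p₀).
PS = (0.79 − 0.25) / (1 − 0.25) = 0.54 / 0.75 ≈ 0.7200

PS ≈ 0.720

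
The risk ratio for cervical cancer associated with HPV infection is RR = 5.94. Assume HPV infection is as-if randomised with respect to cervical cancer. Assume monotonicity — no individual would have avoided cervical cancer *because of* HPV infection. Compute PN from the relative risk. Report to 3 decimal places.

Under exogeneity and monotonicity, PN = (RR − 1) / RR = 1 − 1/RR.
PN = (5.94 − 1) / 5.94 = 4.94 / 5.94 ≈ 0.8316

PN ≈ 0.832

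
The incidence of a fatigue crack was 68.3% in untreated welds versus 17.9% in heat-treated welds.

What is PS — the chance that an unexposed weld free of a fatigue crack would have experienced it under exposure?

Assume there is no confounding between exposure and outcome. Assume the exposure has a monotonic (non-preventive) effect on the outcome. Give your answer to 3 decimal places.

p₁ = 0.683, p₀ = 0.179.
Under exogeneity and monotonicity, PS = (p₁ − p₀) / (1 − p₀).
PS = (0.683 − 0.179) / (1 − 0.179) = 0.504 / 0.821 ≈ 0.6139

PS ≈ 0.614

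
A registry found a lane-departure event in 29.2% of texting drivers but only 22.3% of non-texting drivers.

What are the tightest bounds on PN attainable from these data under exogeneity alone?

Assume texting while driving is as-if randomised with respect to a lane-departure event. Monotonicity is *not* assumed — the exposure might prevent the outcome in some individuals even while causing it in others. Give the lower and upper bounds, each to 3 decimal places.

0.236 ≤ PN ≤ 1.000

p₁ = 0.292, p₀ = 0.223.
Under exogeneity alone the bounds on PN are max{0,(p₁−p₀)/p₁} ≤ PN ≤ min{1,(1−p₀)/p₁}.
  lower = (p₁ − p₀)/p₁ = 0.069 / 0.292 ≈ 0.2363
  upper = min{1, (1 − p₀)/p₁} = 0.777 / 0.292 ≈ 2.6610 → capped at 1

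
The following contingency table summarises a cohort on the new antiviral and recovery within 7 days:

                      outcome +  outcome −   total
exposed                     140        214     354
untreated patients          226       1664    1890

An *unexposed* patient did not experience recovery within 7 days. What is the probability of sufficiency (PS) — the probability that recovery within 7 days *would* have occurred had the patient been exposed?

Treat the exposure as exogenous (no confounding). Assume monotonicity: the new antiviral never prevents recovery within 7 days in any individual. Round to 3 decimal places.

p₁ = P(outcome | exposed) = 140/354 = 0.39548
p₀ = P(outcome | unexposed) = 226/1890 = 0.11958
Under exogeneity and monotonicity, PS = (p₁ − p₀)/(1 − p₀).
PS = (0.39548 − 0.11958) / 0.88042 ≈ 0.3134

PS ≈ 0.313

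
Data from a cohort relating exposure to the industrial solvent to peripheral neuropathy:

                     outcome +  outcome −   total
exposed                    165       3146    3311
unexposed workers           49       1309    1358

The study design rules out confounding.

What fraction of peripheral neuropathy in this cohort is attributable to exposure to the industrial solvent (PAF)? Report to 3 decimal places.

PAF ≈ 0.213

p₁ = P(outcome | exposed) = 165/3311 = 0.049834
p₀ = P(outcome | unexposed) = 49/1358 = 0.036082
Exposure prevalence π = 3311/4669 = 0.70915; overall risk P(Y=1) = 0.045834.
Under exogeneity, PAF = [P(Y=1) − p₀]/P(Y=1).
PAF = (0.045834 − 0.036082) / 0.045834 ≈ 0.2128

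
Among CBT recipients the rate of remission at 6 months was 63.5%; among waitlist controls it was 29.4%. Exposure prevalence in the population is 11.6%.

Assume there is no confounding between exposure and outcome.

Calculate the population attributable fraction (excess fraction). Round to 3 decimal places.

PAF ≈ 0.119

p₁ = 0.635, p₀ = 0.294.
Overall risk P(Y=1) = π·p₁ + (1−π)·p₀ = 0.116×0.635 + 0.884×0.294 = 0.33356.
Under exogeneity, PAF = [P(Y=1) − p₀] / P(Y=1).
PAF = (0.33356 − 0.294) / 0.33356 ≈ 0.1186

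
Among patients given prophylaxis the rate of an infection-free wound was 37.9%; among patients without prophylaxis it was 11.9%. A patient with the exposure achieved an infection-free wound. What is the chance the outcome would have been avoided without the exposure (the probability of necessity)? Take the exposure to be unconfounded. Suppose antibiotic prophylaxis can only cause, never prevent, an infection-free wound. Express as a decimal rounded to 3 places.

PN ≈ 0.686

p₁ = 0.379, p₀ = 0.119.
Under exogeneity and monotonicity, PN = (p₁ − p₀) / p₁.
PN = (0.379 − 0.119) / 0.379 = 0.26 / 0.379 ≈ 0.6860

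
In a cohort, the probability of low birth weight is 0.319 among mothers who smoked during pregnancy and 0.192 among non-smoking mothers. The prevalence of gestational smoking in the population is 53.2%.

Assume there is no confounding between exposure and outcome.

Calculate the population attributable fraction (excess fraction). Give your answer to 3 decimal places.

Let p₁ = 0.319, p₀ = 0.192.
Overall risk P(Y=1) = π·p₁ + (1−π)·p₀ = 0.532×0.319 + 0.468×0.192 = 0.25956.
Under exogeneity, PAF = [P(Y=1) − p₀] / P(Y=1).
PAF = (0.25956 − 0.192) / 0.25956 ≈ 0.2603

PAF ≈ 0.260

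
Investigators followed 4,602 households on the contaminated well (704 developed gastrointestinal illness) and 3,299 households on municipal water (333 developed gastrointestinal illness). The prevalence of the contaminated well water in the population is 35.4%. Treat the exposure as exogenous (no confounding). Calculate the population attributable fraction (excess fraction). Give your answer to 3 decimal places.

PAF ≈ 0.154

p₁ = P(outcome | exposed) = 704/4602 = 0.15298
p₀ = P(outcome | unexposed) = 333/3299 = 0.10094
Overall risk P(Y=1) = π·p₁ + (1−π)·p₀ = 0.354×0.15298 + 0.646×0.10094 = 0.11936.
Under exogeneity, PAF = [P(Y=1) − p₀] / P(Y=1).
PAF = (0.11936 − 0.10094) / 0.11936 ≈ 0.1543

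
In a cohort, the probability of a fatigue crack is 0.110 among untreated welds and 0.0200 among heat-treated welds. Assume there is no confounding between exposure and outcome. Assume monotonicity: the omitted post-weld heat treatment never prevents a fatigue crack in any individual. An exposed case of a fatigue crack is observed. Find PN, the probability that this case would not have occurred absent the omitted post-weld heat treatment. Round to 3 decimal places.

PN ≈ 0.818

Let p₁ = 0.11, p₀ = 0.02.
Under exogeneity and monotonicity, PN = (p₁ − p₀) / p₁.
PN = (0.11 − 0.02) / 0.11 = 0.09 / 0.11 ≈ 0.8182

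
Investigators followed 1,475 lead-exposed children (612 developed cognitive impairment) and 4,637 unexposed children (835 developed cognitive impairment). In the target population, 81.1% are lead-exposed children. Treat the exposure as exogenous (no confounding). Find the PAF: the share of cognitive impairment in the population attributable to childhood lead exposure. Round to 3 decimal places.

PAF ≈ 0.514

p₁ = P(outcome | exposed) = 612/1475 = 0.41492
p₀ = P(outcome | unexposed) = 835/4637 = 0.18007
Overall risk P(Y=1) = π·p₁ + (1−π)·p₀ = 0.811×0.41492 + 0.189×0.18007 = 0.37053.
Under exogeneity, PAF = [P(Y=1) − p₀] / P(Y=1).
PAF = (0.37053 − 0.18007) / 0.37053 ≈ 0.5140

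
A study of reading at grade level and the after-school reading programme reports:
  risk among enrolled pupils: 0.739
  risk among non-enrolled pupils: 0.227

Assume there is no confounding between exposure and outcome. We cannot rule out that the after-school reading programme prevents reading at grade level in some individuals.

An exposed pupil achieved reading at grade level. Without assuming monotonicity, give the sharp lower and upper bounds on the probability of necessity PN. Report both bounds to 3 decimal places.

0.693 ≤ PN ≤ 1.000

Let p₁ = 0.739, p₀ = 0.227.
Under exogeneity alone the bounds on PN are max{0,(p₁−p₀)/p₁} ≤ PN ≤ min{1,(1−p₀)/p₁}.
  lower = (p₁ − p₀)/p₁ = 0.512 / 0.739 ≈ 0.6928
  upper = min{1, (1 − p₀)/p₁} = 0.773 / 0.739 ≈ 1.0460 → capped at 1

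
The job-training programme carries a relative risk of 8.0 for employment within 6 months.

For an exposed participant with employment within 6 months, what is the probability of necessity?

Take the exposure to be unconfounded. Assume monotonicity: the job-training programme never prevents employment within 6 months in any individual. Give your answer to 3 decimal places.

Under exogeneity and monotonicity, PN = (RR − 1) / RR = 1 − 1/RR.
PN = (8.0 − 1) / 8.0 = 7 / 8.0 ≈ 0.8750

PN ≈ 0.875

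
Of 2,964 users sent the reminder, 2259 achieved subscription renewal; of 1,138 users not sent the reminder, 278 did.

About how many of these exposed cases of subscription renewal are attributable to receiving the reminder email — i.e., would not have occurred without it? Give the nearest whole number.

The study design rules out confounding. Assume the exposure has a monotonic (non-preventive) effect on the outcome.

about 1535 cases

p₁ = P(outcome | exposed) = 2259/2964 = 0.76215
p₀ = P(outcome | unexposed) = 278/1138 = 0.24429
PN = (p₁ − p₀)/p₁ = (0.76215 − 0.24429) / 0.76215 ≈ 0.67947.
Attributable cases ≈ PN × (exposed cases) = 0.67947 × 2259 ≈ 1534.93.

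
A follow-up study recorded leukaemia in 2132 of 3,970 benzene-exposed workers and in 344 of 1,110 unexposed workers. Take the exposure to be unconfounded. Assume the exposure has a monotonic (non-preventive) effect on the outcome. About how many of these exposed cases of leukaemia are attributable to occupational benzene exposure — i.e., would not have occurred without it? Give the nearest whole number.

about 902 cases

p₁ = P(outcome | exposed) = 2132/3970 = 0.53703
p₀ = P(outcome | unexposed) = 344/1110 = 0.30991
PN = (p₁ − p₀)/p₁ = (0.53703 − 0.30991) / 0.53703 ≈ 0.42292.
Attributable cases ≈ PN × (exposed cases) = 0.42292 × 2132 ≈ 901.66.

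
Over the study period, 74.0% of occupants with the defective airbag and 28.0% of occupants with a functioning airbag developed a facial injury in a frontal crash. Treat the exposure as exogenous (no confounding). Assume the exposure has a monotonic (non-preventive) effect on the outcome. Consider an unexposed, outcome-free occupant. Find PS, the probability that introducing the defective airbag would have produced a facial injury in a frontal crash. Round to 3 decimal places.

PS ≈ 0.639

p₁ = 0.74, p₀ = 0.28.
Under exogeneity and monotonicity, PS = (p₁ − p₀) / (1 − p₀).
PS = (0.74 − 0.28) / (1 − 0.28) = 0.46 / 0.72 ≈ 0.6389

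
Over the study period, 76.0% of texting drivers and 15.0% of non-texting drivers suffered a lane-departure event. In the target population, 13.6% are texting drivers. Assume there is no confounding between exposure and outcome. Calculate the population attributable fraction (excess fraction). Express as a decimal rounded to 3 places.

p₁ = 0.76, p₀ = 0.15.
Overall risk P(Y=1) = π·p₁ + (1−π)·p₀ = 0.136×0.76 + 0.864×0.15 = 0.23296.
Under exogeneity, PAF = [P(Y=1) − p₀] / P(Y=1).
PAF = (0.23296 − 0.15) / 0.23296 ≈ 0.3561

PAF ≈ 0.356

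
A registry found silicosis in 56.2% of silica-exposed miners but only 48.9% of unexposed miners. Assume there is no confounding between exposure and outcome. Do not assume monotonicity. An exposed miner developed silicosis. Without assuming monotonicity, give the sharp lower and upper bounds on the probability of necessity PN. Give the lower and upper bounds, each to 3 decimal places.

0.130 ≤ PN ≤ 0.909

p₁ = 0.562, p₀ = 0.489.
Under exogeneity alone the bounds on PN are max{0,(p₁−p₀)/p₁} ≤ PN ≤ min{1,(1−p₀)/p₁}.
  lower = (p₁ − p₀)/p₁ = 0.073 / 0.562 ≈ 0.1299
  upper = min{1, (1 − p₀)/p₁} = 0.511 / 0.562 ≈ 0.9093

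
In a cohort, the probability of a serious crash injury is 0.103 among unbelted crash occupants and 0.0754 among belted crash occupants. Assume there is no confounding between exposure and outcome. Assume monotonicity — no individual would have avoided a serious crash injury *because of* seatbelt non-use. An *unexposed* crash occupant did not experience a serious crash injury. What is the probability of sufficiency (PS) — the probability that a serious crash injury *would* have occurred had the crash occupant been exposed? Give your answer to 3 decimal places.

PS ≈ 0.030

Let p₁ = 0.103, p₀ = 0.0754.
Under exogeneity and monotonicity, PS = (p₁ − p₀) / (1 − p₀).
PS = (0.103 − 0.0754) / (1 − 0.0754) = 0.0276 / 0.9246 ≈ 0.0299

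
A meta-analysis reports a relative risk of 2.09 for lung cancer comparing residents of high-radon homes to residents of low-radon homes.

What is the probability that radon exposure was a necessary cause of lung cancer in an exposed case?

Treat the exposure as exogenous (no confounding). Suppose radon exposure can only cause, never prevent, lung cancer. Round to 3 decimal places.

Under exogeneity and monotonicity, PN = (RR − 1) / RR = 1 − 1/RR.
PN = (2.09 − 1) / 2.09 = 1.09 / 2.09 ≈ 0.5215

PN ≈ 0.522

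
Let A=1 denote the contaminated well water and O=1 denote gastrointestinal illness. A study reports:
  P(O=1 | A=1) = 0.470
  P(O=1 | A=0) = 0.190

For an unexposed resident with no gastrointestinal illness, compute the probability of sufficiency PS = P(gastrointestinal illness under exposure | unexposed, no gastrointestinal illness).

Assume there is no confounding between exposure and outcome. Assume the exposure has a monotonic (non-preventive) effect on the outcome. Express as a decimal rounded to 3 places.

PS ≈ 0.346

Let p₁ = 0.47, p₀ = 0.19.
Under exogeneity and monotonicity, PS = (p₁ − p₀) / (1 − p₀).
PS = (0.47 − 0.19) / (1 − 0.19) = 0.28 / 0.81 ≈ 0.3457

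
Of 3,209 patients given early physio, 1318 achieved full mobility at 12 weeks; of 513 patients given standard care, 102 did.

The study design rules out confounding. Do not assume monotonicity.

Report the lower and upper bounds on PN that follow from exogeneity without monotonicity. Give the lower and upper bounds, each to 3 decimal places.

0.516 ≤ PN ≤ 1.000

p₁ = P(outcome | exposed) = 1318/3209 = 0.41072
p₀ = P(outcome | unexposed) = 102/513 = 0.19883
Under exogeneity alone the bounds on PN are max{0,(p₁−p₀)/p₁} ≤ PN ≤ min{1,(1−p₀)/p₁}.
  lower = (p₁ − p₀)/p₁ = 0.21189 / 0.41072 ≈ 0.5159
  upper = min{1, (1 − p₀)/p₁} = 0.80117 / 0.41072 ≈ 1.9506 → capped at 1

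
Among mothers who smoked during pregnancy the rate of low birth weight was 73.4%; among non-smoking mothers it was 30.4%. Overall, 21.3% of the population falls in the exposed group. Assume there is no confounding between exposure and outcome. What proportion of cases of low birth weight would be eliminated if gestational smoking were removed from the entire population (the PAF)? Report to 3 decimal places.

PAF ≈ 0.232

p₁ = 0.734, p₀ = 0.304.
Overall risk P(Y=1) = π·p₁ + (1−π)·p₀ = 0.213×0.734 + 0.787×0.304 = 0.39559.
Under exogeneity, PAF = [P(Y=1) − p₀] / P(Y=1).
PAF = (0.39559 − 0.304) / 0.39559 ≈ 0.2315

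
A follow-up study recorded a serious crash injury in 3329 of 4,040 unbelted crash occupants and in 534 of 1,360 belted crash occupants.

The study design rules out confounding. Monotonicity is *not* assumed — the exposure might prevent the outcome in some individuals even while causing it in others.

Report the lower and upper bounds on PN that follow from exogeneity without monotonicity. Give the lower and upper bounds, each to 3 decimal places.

p₁ = P(outcome | exposed) = 3329/4040 = 0.82401
p₀ = P(outcome | unexposed) = 534/1360 = 0.39265
Under exogeneity alone the bounds on PN are max{0,(p₁−p₀)/p₁} ≤ PN ≤ min{1,(1−p₀)/p₁}.
  lower = (p₁ − p₀)/p₁ = 0.43136 / 0.82401 ≈ 0.5235
  upper = min{1, (1 − p₀)/p₁} = 0.60735 / 0.82401 ≈ 0.7371

0.523 ≤ PN ≤ 0.737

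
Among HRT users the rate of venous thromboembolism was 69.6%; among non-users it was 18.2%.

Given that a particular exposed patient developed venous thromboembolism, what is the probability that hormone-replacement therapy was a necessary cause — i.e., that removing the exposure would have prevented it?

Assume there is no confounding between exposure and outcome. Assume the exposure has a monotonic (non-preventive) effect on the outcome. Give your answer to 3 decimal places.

p₁ = 0.696, p₀ = 0.182.
Under exogeneity and monotonicity, PN = (p₁ − p₀) / p₁.
PN = (0.696 − 0.182) / 0.696 = 0.514 / 0.696 ≈ 0.7385

PN ≈ 0.739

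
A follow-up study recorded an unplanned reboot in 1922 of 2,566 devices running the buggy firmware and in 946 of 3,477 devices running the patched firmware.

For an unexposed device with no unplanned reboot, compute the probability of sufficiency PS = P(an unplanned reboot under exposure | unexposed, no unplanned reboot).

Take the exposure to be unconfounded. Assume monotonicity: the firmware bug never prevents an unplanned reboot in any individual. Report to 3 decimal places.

PS ≈ 0.655

p₁ = P(outcome | exposed) = 1922/2566 = 0.74903
p₀ = P(outcome | unexposed) = 946/3477 = 0.27207
Under exogeneity and monotonicity, PS = (p₁ − p₀) / (1 − p₀).
PS = (0.74903 − 0.27207) / (1 − 0.27207) = 0.47695 / 0.72793 ≈ 0.6552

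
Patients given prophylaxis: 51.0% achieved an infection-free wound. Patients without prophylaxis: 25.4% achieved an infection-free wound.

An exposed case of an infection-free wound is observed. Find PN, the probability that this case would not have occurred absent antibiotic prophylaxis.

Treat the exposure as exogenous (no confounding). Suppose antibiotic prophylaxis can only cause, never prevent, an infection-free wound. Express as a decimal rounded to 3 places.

PN ≈ 0.502

p₁ = 0.51, p₀ = 0.254.
Under exogeneity and monotonicity, PN = (p₁ − p₀) / p₁.
PN = (0.51 − 0.254) / 0.51 = 0.256 / 0.51 ≈ 0.5020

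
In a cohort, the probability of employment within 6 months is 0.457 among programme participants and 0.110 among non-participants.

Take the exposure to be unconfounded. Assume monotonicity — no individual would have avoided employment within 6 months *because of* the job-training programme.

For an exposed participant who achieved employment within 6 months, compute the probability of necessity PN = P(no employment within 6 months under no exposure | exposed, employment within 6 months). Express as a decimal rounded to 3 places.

PN ≈ 0.759

Let p₁ = 0.457, p₀ = 0.11.
Under exogeneity and monotonicity, PN = (p₁ − p₀) / p₁.
PN = (0.457 − 0.11) / 0.457 = 0.347 / 0.457 ≈ 0.7593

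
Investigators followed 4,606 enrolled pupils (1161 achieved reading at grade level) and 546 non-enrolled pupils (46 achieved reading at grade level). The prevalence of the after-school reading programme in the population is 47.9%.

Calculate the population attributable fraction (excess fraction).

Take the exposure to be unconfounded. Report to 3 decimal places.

PAF ≈ 0.488

p₁ = P(outcome | exposed) = 1161/4606 = 0.25206
p₀ = P(outcome | unexposed) = 46/546 = 0.084249
Overall risk P(Y=1) = π·p₁ + (1−π)·p₀ = 0.479×0.25206 + 0.521×0.084249 = 0.16463.
Under exogeneity, PAF = [P(Y=1) − p₀] / P(Y=1).
PAF = (0.16463 − 0.084249) / 0.16463 ≈ 0.4883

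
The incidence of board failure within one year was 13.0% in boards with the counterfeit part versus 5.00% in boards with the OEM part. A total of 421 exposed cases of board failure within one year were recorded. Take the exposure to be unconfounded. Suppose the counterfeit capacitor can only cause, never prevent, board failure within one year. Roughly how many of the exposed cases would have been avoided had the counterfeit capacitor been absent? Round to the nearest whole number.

about 259 cases

p₁ = 0.13, p₀ = 0.05.
PN = (p₁ − p₀)/p₁ = (0.13 − 0.05) / 0.13 ≈ 0.61538.
Attributable cases ≈ PN × (exposed cases) = 0.61538 × 421 ≈ 259.08.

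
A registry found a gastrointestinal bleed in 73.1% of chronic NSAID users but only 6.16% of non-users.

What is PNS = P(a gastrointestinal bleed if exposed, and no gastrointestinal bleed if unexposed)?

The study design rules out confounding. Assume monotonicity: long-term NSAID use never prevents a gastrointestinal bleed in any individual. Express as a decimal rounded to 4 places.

p₁ = 0.731, p₀ = 0.0616.
Under exogeneity and monotonicity, PNS = p₁ − p₀.
PNS = 0.731 − 0.0616 = 0.6694

PNS ≈ 0.6694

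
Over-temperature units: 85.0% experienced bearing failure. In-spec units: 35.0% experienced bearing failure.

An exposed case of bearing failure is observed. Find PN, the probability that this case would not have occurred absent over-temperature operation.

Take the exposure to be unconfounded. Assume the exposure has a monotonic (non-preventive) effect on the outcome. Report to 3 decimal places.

PN ≈ 0.588

p₁ = 0.85, p₀ = 0.35.
Under exogeneity and monotonicity, PN = (p₁ − p₀) / p₁.
PN = (0.85 − 0.35) / 0.85 = 0.5 / 0.85 ≈ 0.5882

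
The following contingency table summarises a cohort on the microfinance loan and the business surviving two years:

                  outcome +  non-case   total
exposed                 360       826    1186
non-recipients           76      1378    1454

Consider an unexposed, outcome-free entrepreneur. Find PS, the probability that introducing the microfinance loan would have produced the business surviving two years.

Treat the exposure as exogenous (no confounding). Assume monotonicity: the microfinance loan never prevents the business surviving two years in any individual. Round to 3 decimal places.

PS ≈ 0.265

p₁ = P(outcome | exposed) = 360/1186 = 0.30354
p₀ = P(outcome | unexposed) = 76/1454 = 0.05227
Under exogeneity and monotonicity, PS = (p₁ − p₀)/(1 − p₀).
PS = (0.30354 − 0.05227) / 0.94773 ≈ 0.2651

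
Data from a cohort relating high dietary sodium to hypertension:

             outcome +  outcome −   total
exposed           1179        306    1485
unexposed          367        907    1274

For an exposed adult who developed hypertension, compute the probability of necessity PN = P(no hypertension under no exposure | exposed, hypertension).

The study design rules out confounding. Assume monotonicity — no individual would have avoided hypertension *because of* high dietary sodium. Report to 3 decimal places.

PN ≈ 0.637

p₁ = P(outcome | exposed) = 1179/1485 = 0.79394
p₀ = P(outcome | unexposed) = 367/1274 = 0.28807
Under exogeneity and monotonicity, PN = (p₁ − p₀) / p₁.
PN = (0.79394 − 0.28807) / 0.79394 = 0.50587 / 0.79394 ≈ 0.6372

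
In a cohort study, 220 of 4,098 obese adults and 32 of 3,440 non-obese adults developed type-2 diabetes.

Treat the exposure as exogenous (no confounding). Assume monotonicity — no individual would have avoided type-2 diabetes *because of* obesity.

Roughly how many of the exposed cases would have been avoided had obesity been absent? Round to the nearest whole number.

about 182 cases

p₁ = P(outcome | exposed) = 220/4098 = 0.053685
p₀ = P(outcome | unexposed) = 32/3440 = 0.0093023
PN = (p₁ − p₀)/p₁ = (0.053685 − 0.0093023) / 0.053685 ≈ 0.82672.
Attributable cases ≈ PN × (exposed cases) = 0.82672 × 220 ≈ 181.88.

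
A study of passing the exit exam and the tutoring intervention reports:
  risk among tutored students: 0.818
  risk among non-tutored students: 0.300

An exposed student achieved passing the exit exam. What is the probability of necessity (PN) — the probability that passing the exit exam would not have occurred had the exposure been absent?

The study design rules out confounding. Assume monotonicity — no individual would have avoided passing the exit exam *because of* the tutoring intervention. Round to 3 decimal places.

PN ≈ 0.633

Let p₁ = 0.818, p₀ = 0.3.
Under exogeneity and monotonicity, PN = (p₁ − p₀) / p₁.
PN = (0.818 − 0.3) / 0.818 = 0.518 / 0.818 ≈ 0.6333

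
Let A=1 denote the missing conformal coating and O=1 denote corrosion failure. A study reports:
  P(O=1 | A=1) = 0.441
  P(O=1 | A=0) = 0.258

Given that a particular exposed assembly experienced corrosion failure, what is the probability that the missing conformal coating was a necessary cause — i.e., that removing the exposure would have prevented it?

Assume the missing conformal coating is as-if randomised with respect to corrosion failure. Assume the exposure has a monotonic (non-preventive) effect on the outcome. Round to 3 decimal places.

Let p₁ = 0.441, p₀ = 0.258.
Under exogeneity and monotonicity, PN = (p₁ − p₀) / p₁.
PN = (0.441 − 0.258) / 0.441 = 0.183 / 0.441 ≈ 0.4150

PN ≈ 0.415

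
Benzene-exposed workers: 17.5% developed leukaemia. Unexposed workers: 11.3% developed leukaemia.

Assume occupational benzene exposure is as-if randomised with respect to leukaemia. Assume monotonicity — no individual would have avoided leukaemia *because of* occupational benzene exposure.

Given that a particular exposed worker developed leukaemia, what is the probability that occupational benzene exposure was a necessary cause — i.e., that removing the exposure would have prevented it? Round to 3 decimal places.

p₁ = 0.175, p₀ = 0.113.
Under exogeneity and monotonicity, PN = (p₁ − p₀) / p₁.
PN = (0.175 − 0.113) / 0.175 = 0.062 / 0.175 ≈ 0.3543

PN ≈ 0.354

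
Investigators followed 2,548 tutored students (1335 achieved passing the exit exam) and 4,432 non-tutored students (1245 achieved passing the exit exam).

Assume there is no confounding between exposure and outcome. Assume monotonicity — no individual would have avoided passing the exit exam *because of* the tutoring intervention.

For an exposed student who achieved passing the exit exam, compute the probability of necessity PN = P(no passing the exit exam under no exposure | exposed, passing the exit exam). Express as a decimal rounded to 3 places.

PN ≈ 0.464

p₁ = P(outcome | exposed) = 1335/2548 = 0.52394
p₀ = P(outcome | unexposed) = 1245/4432 = 0.28091
Under exogeneity and monotonicity, PN = (p₁ − p₀) / p₁.
PN = (0.52394 − 0.28091) / 0.52394 = 0.24303 / 0.52394 ≈ 0.4638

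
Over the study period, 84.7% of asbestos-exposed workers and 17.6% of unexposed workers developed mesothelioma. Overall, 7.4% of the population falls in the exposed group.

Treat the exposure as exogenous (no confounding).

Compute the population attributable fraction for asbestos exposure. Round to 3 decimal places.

PAF ≈ 0.220

p₁ = 0.847, p₀ = 0.176.
Overall risk P(Y=1) = π·p₁ + (1−π)·p₀ = 0.074×0.847 + 0.926×0.176 = 0.22565.
Under exogeneity, PAF = [P(Y=1) − p₀] / P(Y=1).
PAF = (0.22565 − 0.176) / 0.22565 ≈ 0.2200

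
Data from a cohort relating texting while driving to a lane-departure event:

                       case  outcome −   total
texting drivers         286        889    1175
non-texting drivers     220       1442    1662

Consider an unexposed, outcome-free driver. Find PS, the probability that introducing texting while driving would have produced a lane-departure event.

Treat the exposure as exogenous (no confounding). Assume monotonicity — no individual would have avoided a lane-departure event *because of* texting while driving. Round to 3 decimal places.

PS ≈ 0.128

p₁ = P(outcome | exposed) = 286/1175 = 0.2434
p₀ = P(outcome | unexposed) = 220/1662 = 0.13237
Under exogeneity and monotonicity, PS = (p₁ − p₀) / (1 − p₀).
PS = (0.2434 − 0.13237) / (1 − 0.13237) = 0.11103 / 0.86763 ≈ 0.1280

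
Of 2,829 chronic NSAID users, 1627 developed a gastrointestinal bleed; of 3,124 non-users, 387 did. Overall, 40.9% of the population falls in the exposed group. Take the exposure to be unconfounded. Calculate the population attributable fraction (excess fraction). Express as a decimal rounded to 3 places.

PAF ≈ 0.598

p₁ = P(outcome | exposed) = 1627/2829 = 0.57511
p₀ = P(outcome | unexposed) = 387/3124 = 0.12388
Overall risk P(Y=1) = π·p₁ + (1−π)·p₀ = 0.409×0.57511 + 0.591×0.12388 = 0.30843.
Under exogeneity, PAF = [P(Y=1) − p₀] / P(Y=1).
PAF = (0.30843 − 0.12388) / 0.30843 ≈ 0.5984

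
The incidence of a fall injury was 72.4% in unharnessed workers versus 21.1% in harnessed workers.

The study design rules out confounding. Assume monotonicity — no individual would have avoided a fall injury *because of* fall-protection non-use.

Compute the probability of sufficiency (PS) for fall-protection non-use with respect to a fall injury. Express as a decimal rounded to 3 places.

PS ≈ 0.650

p₁ = 0.724, p₀ = 0.211.
Under exogeneity and monotonicity, PS = (p₁ − p₀) / (1 − p₀).
PS = (0.724 − 0.211) / (1 − 0.211) = 0.513 / 0.789 ≈ 0.6502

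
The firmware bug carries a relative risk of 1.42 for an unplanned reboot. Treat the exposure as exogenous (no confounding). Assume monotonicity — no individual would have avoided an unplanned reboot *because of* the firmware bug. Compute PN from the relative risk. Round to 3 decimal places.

Under exogeneity and monotonicity, PN = (RR − 1) / RR = 1 − 1/RR.
PN = (1.42 − 1) / 1.42 = 0.42 / 1.42 ≈ 0.2958

PN ≈ 0.296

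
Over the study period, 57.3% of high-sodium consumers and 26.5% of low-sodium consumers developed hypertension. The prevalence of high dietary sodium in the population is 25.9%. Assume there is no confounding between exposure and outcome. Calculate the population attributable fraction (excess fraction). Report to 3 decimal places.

PAF ≈ 0.231

p₁ = 0.573, p₀ = 0.265.
Overall risk P(Y=1) = π·p₁ + (1−π)·p₀ = 0.259×0.573 + 0.741×0.265 = 0.34477.
Under exogeneity, PAF = [P(Y=1) − p₀] / P(Y=1).
PAF = (0.34477 − 0.265) / 0.34477 ≈ 0.2314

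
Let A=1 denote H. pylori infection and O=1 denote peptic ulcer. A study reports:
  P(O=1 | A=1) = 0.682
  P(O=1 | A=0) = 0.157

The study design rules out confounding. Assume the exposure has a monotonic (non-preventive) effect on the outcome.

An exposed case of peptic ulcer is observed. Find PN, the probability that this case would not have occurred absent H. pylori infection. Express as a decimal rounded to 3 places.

PN ≈ 0.770

Let p₁ = 0.682, p₀ = 0.157.
Under exogeneity and monotonicity, PN = (p₁ − p₀) / p₁.
PN = (0.682 − 0.157) / 0.682 = 0.525 / 0.682 ≈ 0.7698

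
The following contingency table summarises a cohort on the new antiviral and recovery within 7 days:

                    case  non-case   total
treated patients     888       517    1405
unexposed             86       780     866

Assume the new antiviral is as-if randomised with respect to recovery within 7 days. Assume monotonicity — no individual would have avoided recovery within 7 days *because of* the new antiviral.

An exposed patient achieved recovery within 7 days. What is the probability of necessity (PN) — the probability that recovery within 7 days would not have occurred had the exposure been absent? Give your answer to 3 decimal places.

PN ≈ 0.843

p₁ = P(outcome | exposed) = 888/1405 = 0.63203
p₀ = P(outcome | unexposed) = 86/866 = 0.099307
Under exogeneity and monotonicity, PN = (p₁ − p₀)/p₁.
PN = (0.63203 − 0.099307) / 0.63203 ≈ 0.8429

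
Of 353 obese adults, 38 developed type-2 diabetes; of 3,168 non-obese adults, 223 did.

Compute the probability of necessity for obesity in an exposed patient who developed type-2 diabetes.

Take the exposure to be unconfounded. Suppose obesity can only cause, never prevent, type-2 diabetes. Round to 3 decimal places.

PN ≈ 0.346

p₁ = P(outcome | exposed) = 38/353 = 0.10765
p₀ = P(outcome | unexposed) = 223/3168 = 0.070391
Under exogeneity and monotonicity, PN = (p₁ − p₀) / p₁.
PN = (0.10765 − 0.070391) / 0.10765 = 0.037257 / 0.10765 ≈ 0.3461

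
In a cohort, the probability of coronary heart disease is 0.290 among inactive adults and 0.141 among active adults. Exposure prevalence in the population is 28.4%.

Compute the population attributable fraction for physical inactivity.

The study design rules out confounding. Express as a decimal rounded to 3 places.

Let p₁ = 0.29, p₀ = 0.141.
Overall risk P(Y=1) = π·p₁ + (1−π)·p₀ = 0.284×0.29 + 0.716×0.141 = 0.18332.
Under exogeneity, PAF = [P(Y=1) − p₀] / P(Y=1).
PAF = (0.18332 − 0.141) / 0.18332 ≈ 0.2308

PAF ≈ 0.231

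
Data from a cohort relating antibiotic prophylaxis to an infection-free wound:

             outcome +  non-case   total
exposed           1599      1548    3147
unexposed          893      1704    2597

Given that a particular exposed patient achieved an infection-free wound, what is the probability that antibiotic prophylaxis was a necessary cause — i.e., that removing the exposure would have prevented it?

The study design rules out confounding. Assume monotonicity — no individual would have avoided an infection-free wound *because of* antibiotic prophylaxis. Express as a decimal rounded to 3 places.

p₁ = P(outcome | exposed) = 1599/3147 = 0.5081
p₀ = P(outcome | unexposed) = 893/2597 = 0.34386
Under exogeneity and monotonicity, PN = (p₁ − p₀) / p₁.
PN = (0.5081 − 0.34386) / 0.5081 = 0.16424 / 0.5081 ≈ 0.3233

PN ≈ 0.323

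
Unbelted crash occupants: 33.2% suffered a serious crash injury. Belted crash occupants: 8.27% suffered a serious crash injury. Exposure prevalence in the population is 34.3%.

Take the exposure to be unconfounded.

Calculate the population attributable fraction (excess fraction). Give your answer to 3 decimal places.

PAF ≈ 0.508

p₁ = 0.332, p₀ = 0.0827.
Overall risk P(Y=1) = π·p₁ + (1−π)·p₀ = 0.343×0.332 + 0.657×0.0827 = 0.16821.
Under exogeneity, PAF = [P(Y=1) − p₀] / P(Y=1).
PAF = (0.16821 − 0.0827) / 0.16821 ≈ 0.5084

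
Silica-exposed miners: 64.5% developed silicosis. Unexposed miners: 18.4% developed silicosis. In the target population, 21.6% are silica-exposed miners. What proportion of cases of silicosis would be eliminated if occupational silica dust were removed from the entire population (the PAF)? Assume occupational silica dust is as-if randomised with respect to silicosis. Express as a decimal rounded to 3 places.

p₁ = 0.645, p₀ = 0.184.
Overall risk P(Y=1) = π·p₁ + (1−π)·p₀ = 0.216×0.645 + 0.784×0.184 = 0.28358.
Under exogeneity, PAF = [P(Y=1) − p₀] / P(Y=1).
PAF = (0.28358 − 0.184) / 0.28358 ≈ 0.3511

PAF ≈ 0.351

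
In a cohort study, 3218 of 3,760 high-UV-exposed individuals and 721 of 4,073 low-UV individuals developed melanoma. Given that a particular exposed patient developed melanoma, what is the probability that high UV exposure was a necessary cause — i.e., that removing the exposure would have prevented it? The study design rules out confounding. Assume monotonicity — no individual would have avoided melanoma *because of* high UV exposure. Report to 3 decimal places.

p₁ = P(outcome | exposed) = 3218/3760 = 0.85585
p₀ = P(outcome | unexposed) = 721/4073 = 0.17702
Under exogeneity and monotonicity, PN = (p₁ − p₀) / p₁.
PN = (0.85585 − 0.17702) / 0.85585 = 0.67883 / 0.85585 ≈ 0.7932

PN ≈ 0.793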